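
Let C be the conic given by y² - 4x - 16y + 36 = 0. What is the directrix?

Only y is squared. Complete the square in y: (y - 8)² = 4(x + 7).
Vertex (-7, 8); 4p = 4 so p = 1. Opens right.
Directrix is the vertical line x = h − p = -7 − (1) = -8.

x = -8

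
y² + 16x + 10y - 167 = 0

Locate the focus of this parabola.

(8, -5)

Only y is squared. Complete the square in y: (y + 5)² = -16(x - 12).
Vertex (12, -5); 4p = -16 so p = -4. Opens left.
Focus is p units from the vertex along the axis: (h + p, k).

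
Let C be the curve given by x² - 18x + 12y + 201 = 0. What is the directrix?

Only x is squared. Complete the square in x: (x - 9)² = -12(y + 10).
Vertex (9, -10); 4p = -12 so p = -3. Opens down.
Directrix is the horizontal line y = k − p = -10 − (-3) = -7.

y = -7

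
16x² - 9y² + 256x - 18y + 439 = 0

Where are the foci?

(-18, -1) and (2, -1)

Group the x- and y-terms: 16(x² + 16x) -9(y² + 2y) = -439
Complete the square in x and y: 16(x + 8)² -9(y + 1)² = -439 + 1024 - 9 = 576
Divide through by 576 to get (x + 8)²/36 - (y + 1)²/64 = 1.
Hyperbola, center (-8, -1), transverse axis horizontal; a² = 36, b² = 64.
c² = a² + b² = 36 + 64 = 100, so c = 10.
Foci lie on the horizontal axis through the center: (h ± c, k).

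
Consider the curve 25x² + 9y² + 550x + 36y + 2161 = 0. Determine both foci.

Group: 25(x² + 22x) + 9(y² + 4y) = -2161
Completing the square gives 25(x + 11)² + 9(y + 2)² = -2161 + 3025 + 36 = 900.
Dividing both sides by 900: (x + 11)²/36 + (y + 2)²/100 = 1
Ellipse, center (-11, -2), major axis vertical; a² = 100, b² = 36.
c² = a² - b² = 100 - 36 = 64, so c = 8.
Foci lie on the vertical axis through the center: (h, k ± c).

(-11, -10) and (-11, 6)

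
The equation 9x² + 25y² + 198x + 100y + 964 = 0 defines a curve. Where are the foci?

(-15, -2) and (-7, -2)

9(x² + 22x) + 25(y² + 4y) = -964
Complete the square: 9(x + 11)² + 25(y + 2)² = -964 + 1089 + 100 = 225
Divide through by 225 to get (x + 11)²/25 + (y + 2)²/9 = 1.
Ellipse, center (-11, -2), major axis horizontal; a² = 25, b² = 9.
c² = a² - b² = 25 - 9 = 16, so c = 4.
Foci lie on the horizontal axis through the center: (h ± c, k).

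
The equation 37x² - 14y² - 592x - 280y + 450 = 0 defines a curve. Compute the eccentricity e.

e = √714/14

Group the x- and y-terms: 37(x² - 16x) -14(y² + 20y) = -450
Completing the square gives 37(x - 8)² -14(y + 10)² = -450 + 2368 - 1400 = 518.
Divide through by 518 to get (x - 8)²/14 - (y + 10)²/37 = 1.
Hyperbola, center (8, -10), transverse axis horizontal; a² = 14, b² = 37.
c² = a² + b² = 51, so c = √51.
e = c/a = √51/√14 = √714/14.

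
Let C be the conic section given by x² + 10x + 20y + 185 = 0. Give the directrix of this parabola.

y = -3

Only x is squared. Complete the square in x: (x + 5)² = -20(y + 8).
Vertex (-5, -8); 4p = -20 so p = -5. Opens down.
Directrix is the horizontal line y = k − p = -8 − (-5) = -3.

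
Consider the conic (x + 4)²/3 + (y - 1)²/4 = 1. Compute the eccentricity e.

e = 1/2

Center (-4, 1). The larger denominator 4 sits under the y-term, so the major axis is vertical; a² = 4, b² = 3.
c² = a² - b² = 1, so c = 1.
e = c/a = 1/2.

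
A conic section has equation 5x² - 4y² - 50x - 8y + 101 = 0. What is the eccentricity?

e = 3/2

Collect terms: 5(x² - 10x) -4(y² + 2y) = -101
Complete the square: 5(x - 5)² -4(y + 1)² = -101 + 125 - 4 = 20
Divide by 20: (x - 5)²/4 - (y + 1)²/5 = 1
Hyperbola, center (5, -1), transverse axis horizontal; a² = 4, b² = 5.
c² = a² + b² = 9, so c = 3.
e = c/a = 3/2.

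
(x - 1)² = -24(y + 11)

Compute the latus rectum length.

Vertex (1, -11); 4p = -24 so p = -6. Opens down.
Latus rectum length = |4p| = 24.

24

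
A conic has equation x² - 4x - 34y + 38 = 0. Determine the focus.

(2, 19/2)

Only x is squared. Complete the square in x: (x - 2)² = 34(y - 1).
Vertex (2, 1); 4p = 34 so p = 17/2. Opens up.
Focus is p units from the vertex along the axis: (h, k + p).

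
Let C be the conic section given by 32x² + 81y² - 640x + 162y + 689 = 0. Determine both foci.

Rearranging, 32(x² - 20x) + 81(y² + 2y) = -689.
Completing the square gives 32(x - 10)² + 81(y + 1)² = -689 + 3200 + 81 = 2592.
Divide by 2592: (x - 10)²/81 + (y + 1)²/32 = 1
Ellipse, center (10, -1), major axis horizontal; a² = 81, b² = 32.
c² = a² - b² = 81 - 32 = 49, so c = 7.
Foci lie on the horizontal axis through the center: (h ± c, k).

(3, -1) and (17, -1)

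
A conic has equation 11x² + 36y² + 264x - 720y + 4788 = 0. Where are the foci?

Group: 11(x² + 24x) + 36(y² - 20y) = -4788
Complete the square in x and y: 11(x + 12)² + 36(y - 10)² = -4788 + 1584 + 3600 = 396
Dividing both sides by 396: (x + 12)²/36 + (y - 10)²/11 = 1
Ellipse, center (-12, 10), major axis horizontal; a² = 36, b² = 11.
c² = a² - b² = 36 - 11 = 25, so c = 5.
Foci lie on the horizontal axis through the center: (h ± c, k).

(-17, 10) and (-7, 10)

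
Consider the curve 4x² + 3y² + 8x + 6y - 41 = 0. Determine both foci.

Group the x- and y-terms: 4(x² + 2x) + 3(y² + 2y) = 41
4(x + 1)² + 3(y + 1)² = 41 + 4 + 3 = 48
Divide by 48: (x + 1)²/12 + (y + 1)²/16 = 1
Ellipse, center (-1, -1), major axis vertical; a² = 16, b² = 12.
c² = a² - b² = 16 - 12 = 4, so c = 2.
Foci lie on the vertical axis through the center: (h, k ± c).

(-1, -3) and (-1, 1)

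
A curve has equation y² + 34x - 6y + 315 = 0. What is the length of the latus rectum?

Only y is squared. Complete the square in y: (y - 3)² = -34(x + 9).
Vertex (-9, 3); 4p = -34 so p = -17/2. Opens left.
Latus rectum length = |4p| = 34.

34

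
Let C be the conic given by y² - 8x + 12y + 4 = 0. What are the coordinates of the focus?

Only y is squared. Complete the square in y: (y + 6)² = 8(x + 4).
Vertex (-4, -6); 4p = 8 so p = 2. Opens right.
Focus is p units from the vertex along the axis: (h + p, k).

(-2, -6)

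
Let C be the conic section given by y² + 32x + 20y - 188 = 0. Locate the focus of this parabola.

(1, -10)

Only y is squared. Complete the square in y: (y + 10)² = -32(x - 9).
Vertex (9, -10); 4p = -32 so p = -8. Opens left.
Focus is p units from the vertex along the axis: (h + p, k).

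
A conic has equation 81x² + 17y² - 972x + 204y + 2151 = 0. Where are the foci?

Rearranging, 81(x² - 12x) + 17(y² + 12y) = -2151.
81(x - 6)² + 17(y + 6)² = -2151 + 2916 + 612 = 1377
Divide through by 1377 to get (x - 6)²/17 + (y + 6)²/81 = 1.
Ellipse, center (6, -6), major axis vertical; a² = 81, b² = 17.
c² = a² - b² = 81 - 17 = 64, so c = 8.
Foci lie on the vertical axis through the center: (h, k ± c).

(6, -14) and (6, 2)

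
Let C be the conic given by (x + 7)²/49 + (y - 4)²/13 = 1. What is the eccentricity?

Center (-7, 4). The larger denominator 49 sits under the x-term, so the major axis is horizontal; a² = 49, b² = 13.
c² = a² - b² = 36, so c = 6.
e = c/a = 6/7.

e = 6/7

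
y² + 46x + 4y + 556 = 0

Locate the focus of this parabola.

Only y is squared. Complete the square in y: (y + 2)² = -46(x + 12).
Vertex (-12, -2); 4p = -46 so p = -23/2. Opens left.
Focus is p units from the vertex along the axis: (h + p, k).

(-47/2, -2)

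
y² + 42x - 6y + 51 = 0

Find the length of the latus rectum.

42

Only y is squared. Complete the square in y: (y - 3)² = -42(x + 1).
Vertex (-1, 3); 4p = -42 so p = -21/2. Opens left.
Latus rectum length = |4p| = 42.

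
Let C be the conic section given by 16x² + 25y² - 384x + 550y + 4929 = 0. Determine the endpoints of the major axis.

16(x² - 24x) + 25(y² + 22y) = -4929
16(x - 12)² + 25(y + 11)² = -4929 + 2304 + 3025 = 400
Dividing both sides by 400: (x - 12)²/25 + (y + 11)²/16 = 1
Ellipse, center (12, -11), major axis horizontal; a² = 25, b² = 16.
a = 5. Vertices at (h ± a, k).

(7, -11) and (17, -11)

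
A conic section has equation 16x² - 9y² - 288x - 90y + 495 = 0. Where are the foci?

Group: 16(x² - 18x) -9(y² + 10y) = -495
Complete the square: 16(x - 9)² -9(y + 5)² = -495 + 1296 - 225 = 576
Dividing both sides by 576: (x - 9)²/36 - (y + 5)²/64 = 1
Hyperbola, center (9, -5), transverse axis horizontal; a² = 36, b² = 64.
c² = a² + b² = 36 + 64 = 100, so c = 10.
Foci lie on the horizontal axis through the center: (h ± c, k).

(-1, -5) and (19, -5)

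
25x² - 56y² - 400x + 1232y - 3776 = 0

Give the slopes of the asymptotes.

5√14/28 and -5√14/28

25(x² - 16x) -56(y² - 22y) = 3776
Complete the square: 25(x - 8)² -56(y - 11)² = 3776 + 1600 - 6776 = -1400
Dividing both sides by -1400: (y - 11)²/25 - (x - 8)²/56 = 1
Hyperbola, center (8, 11), transverse axis vertical; a² = 25, b² = 56.
For a vertical hyperbola the asymptotes have slope ±a/b.
Here that is ±5/2√14 = ±5√14/28.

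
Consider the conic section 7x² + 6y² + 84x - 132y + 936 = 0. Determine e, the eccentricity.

Group: 7(x² + 12x) + 6(y² - 22y) = -936
Complete the square: 7(x + 6)² + 6(y - 11)² = -936 + 252 + 726 = 42
Divide by 42: (x + 6)²/6 + (y - 11)²/7 = 1
Ellipse, center (-6, 11), major axis vertical; a² = 7, b² = 6.
c² = a² - b² = 1, so c = 1.
e = c/a = 1/√7 = √7/7.

e = √7/7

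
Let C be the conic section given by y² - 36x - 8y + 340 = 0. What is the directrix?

x = 0

Only y is squared. Complete the square in y: (y - 4)² = 36(x - 9).
Vertex (9, 4); 4p = 36 so p = 9. Opens right.
Directrix is the vertical line x = h − p = 9 − (9) = 0.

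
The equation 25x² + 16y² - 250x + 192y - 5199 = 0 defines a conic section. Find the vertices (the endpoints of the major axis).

Rearranging, 25(x² - 10x) + 16(y² + 12y) = 5199.
Complete the square: 25(x - 5)² + 16(y + 6)² = 5199 + 625 + 576 = 6400
Divide by 6400: (x - 5)²/256 + (y + 6)²/400 = 1
Ellipse, center (5, -6), major axis vertical; a² = 400, b² = 256.
a = 20. Vertices at (h, k ± a).

(5, -26) and (5, 14)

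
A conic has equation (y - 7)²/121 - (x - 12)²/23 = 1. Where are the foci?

Center (12, 7). The positive term is the y-term, so the transverse axis is vertical; a² = 121, b² = 23.
c² = a² + b² = 121 + 23 = 144, so c = 12.
Foci lie on the vertical axis through the center: (h, k ± c).

(12, -5) and (12, 19)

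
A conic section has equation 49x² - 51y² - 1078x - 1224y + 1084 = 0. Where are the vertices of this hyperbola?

(11, -19) and (11, -5)

Rearranging, 49(x² - 22x) -51(y² + 24y) = -1084.
49(x - 11)² -51(y + 12)² = -1084 + 5929 - 7344 = -2499
Divide by -2499: (y + 12)²/49 - (x - 11)²/51 = 1
Hyperbola, center (11, -12), transverse axis vertical; a² = 49, b² = 51.
a = 7. Vertices at (h, k ± a).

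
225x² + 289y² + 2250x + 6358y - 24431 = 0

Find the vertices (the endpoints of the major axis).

Rearranging, 225(x² + 10x) + 289(y² + 22y) = 24431.
Completing the square gives 225(x + 5)² + 289(y + 11)² = 24431 + 5625 + 34969 = 65025.
Divide by 65025: (x + 5)²/289 + (y + 11)²/225 = 1
Ellipse, center (-5, -11), major axis horizontal; a² = 289, b² = 225.
a = 17. Vertices at (h ± a, k).

(-22, -11) and (12, -11)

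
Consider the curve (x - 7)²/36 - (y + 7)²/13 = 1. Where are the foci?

(0, -7) and (14, -7)

Center (7, -7). The positive term is the x-term, so the transverse axis is horizontal; a² = 36, b² = 13.
c² = a² + b² = 36 + 13 = 49, so c = 7.
Foci lie on the horizontal axis through the center: (h ± c, k).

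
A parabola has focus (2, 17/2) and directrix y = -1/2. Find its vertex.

The vertex is the midpoint between the focus and the directrix along the axis of symmetry.
Axis is vertical (directrix is horizontal). Vertex y-coordinate = (17/2 + (-1/2))/2 = 4; x-coordinate = 2.

(2, 4)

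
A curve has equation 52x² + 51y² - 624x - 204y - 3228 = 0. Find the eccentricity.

Collect terms: 52(x² - 12x) + 51(y² - 4y) = 3228
Complete the square: 52(x - 6)² + 51(y - 2)² = 3228 + 1872 + 204 = 5304
Divide by 5304: (x - 6)²/102 + (y - 2)²/104 = 1
Ellipse, center (6, 2), major axis vertical; a² = 104, b² = 102.
c² = a² - b² = 2, so c = √2.
e = c/a = √2/2√26 = √13/26.

e = √13/26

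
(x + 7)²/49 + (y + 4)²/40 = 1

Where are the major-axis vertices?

(-14, -4) and (0, -4)

Center (-7, -4). The larger denominator 49 sits under the x-term, so the major axis is horizontal; a² = 49, b² = 40.
a = 7. Vertices at (h ± a, k).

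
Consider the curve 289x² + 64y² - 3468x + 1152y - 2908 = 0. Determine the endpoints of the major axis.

Group: 289(x² - 12x) + 64(y² + 18y) = 2908
Complete the square: 289(x - 6)² + 64(y + 9)² = 2908 + 10404 + 5184 = 18496
Divide through by 18496 to get (x - 6)²/64 + (y + 9)²/289 = 1.
Ellipse, center (6, -9), major axis vertical; a² = 289, b² = 64.
a = 17. Vertices at (h, k ± a).

(6, -26) and (6, 8)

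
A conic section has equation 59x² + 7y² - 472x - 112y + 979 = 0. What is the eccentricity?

Collect terms: 59(x² - 8x) + 7(y² - 16y) = -979
59(x - 4)² + 7(y - 8)² = -979 + 944 + 448 = 413
Divide through by 413 to get (x - 4)²/7 + (y - 8)²/59 = 1.
Ellipse, center (4, 8), major axis vertical; a² = 59, b² = 7.
c² = a² - b² = 52, so c = 2√13.
e = c/a = 2√13/√59 = 2√767/59.

e = 2√767/59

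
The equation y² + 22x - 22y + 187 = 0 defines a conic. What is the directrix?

Only y is squared. Complete the square in y: (y - 11)² = -22(x + 3).
Vertex (-3, 11); 4p = -22 so p = -11/2. Opens left.
Directrix is the vertical line x = h − p = -3 − (-11/2) = 5/2.

x = 5/2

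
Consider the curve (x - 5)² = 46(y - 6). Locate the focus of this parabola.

(5, 35/2)

Vertex (5, 6); 4p = 46 so p = 23/2. Opens up.
Focus is p units from the vertex along the axis: (h, k + p).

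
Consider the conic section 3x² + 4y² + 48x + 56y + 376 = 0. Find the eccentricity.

Collect terms: 3(x² + 16x) + 4(y² + 14y) = -376
Completing the square gives 3(x + 8)² + 4(y + 7)² = -376 + 192 + 196 = 12.
Dividing both sides by 12: (x + 8)²/4 + (y + 7)²/3 = 1
Ellipse, center (-8, -7), major axis horizontal; a² = 4, b² = 3.
c² = a² - b² = 1, so c = 1.
e = c/a = 1/2.

e = 1/2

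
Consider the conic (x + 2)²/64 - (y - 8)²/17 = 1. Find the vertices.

(-10, 8) and (6, 8)

Center (-2, 8). The positive term is the x-term, so the transverse axis is horizontal; a² = 64, b² = 17.
a = 8. Vertices at (h ± a, k).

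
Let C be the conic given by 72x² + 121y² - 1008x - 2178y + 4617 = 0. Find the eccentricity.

e = 7/11

Group: 72(x² - 14x) + 121(y² - 18y) = -4617
Complete the square in x and y: 72(x - 7)² + 121(y - 9)² = -4617 + 3528 + 9801 = 8712
Dividing both sides by 8712: (x - 7)²/121 + (y - 9)²/72 = 1
Ellipse, center (7, 9), major axis horizontal; a² = 121, b² = 72.
c² = a² - b² = 49, so c = 7.
e = c/a = 7/11.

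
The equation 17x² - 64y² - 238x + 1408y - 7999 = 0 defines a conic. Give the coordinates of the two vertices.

Collect terms: 17(x² - 14x) -64(y² - 22y) = 7999
Complete the square: 17(x - 7)² -64(y - 11)² = 7999 + 833 - 7744 = 1088
Divide through by 1088 to get (x - 7)²/64 - (y - 11)²/17 = 1.
Hyperbola, center (7, 11), transverse axis horizontal; a² = 64, b² = 17.
a = 8. Vertices at (h ± a, k).

(-1, 11) and (15, 11)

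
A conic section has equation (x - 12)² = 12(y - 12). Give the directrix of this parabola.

Vertex (12, 12); 4p = 12 so p = 3. Opens up.
Directrix is the horizontal line y = k − p = 12 − (3) = 9.

y = 9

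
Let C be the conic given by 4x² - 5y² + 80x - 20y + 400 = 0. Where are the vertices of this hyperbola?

Collect terms: 4(x² + 20x) -5(y² + 4y) = -400
Complete the square: 4(x + 10)² -5(y + 2)² = -400 + 400 - 20 = -20
Divide by -20: (y + 2)²/4 - (x + 10)²/5 = 1
Hyperbola, center (-10, -2), transverse axis vertical; a² = 4, b² = 5.
a = 2. Vertices at (h, k ± a).

(-10, -4) and (-10, 0)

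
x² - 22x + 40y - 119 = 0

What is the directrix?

y = 16

Only x is squared. Complete the square in x: (x - 11)² = -40(y - 6).
Vertex (11, 6); 4p = -40 so p = -10. Opens down.
Directrix is the horizontal line y = k − p = 6 − (-10) = 16.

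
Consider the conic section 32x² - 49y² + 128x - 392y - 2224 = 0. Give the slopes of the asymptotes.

Group the x- and y-terms: 32(x² + 4x) -49(y² + 8y) = 2224
Complete the square: 32(x + 2)² -49(y + 4)² = 2224 + 128 - 784 = 1568
Divide by 1568: (x + 2)²/49 - (y + 4)²/32 = 1
Hyperbola, center (-2, -4), transverse axis horizontal; a² = 49, b² = 32.
For a horizontal hyperbola the asymptotes have slope ±b/a.
Here that is ±4√2/7.

4√2/7 and -4√2/7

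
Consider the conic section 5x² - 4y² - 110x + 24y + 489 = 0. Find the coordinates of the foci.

(5, 3) and (17, 3)

Group: 5(x² - 22x) -4(y² - 6y) = -489
5(x - 11)² -4(y - 3)² = -489 + 605 - 36 = 80
Dividing both sides by 80: (x - 11)²/16 - (y - 3)²/20 = 1
Hyperbola, center (11, 3), transverse axis horizontal; a² = 16, b² = 20.
c² = a² + b² = 16 + 20 = 36, so c = 6.
Foci lie on the horizontal axis through the center: (h ± c, k).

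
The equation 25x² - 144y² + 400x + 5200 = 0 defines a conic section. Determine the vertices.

(-8, -5) and (-8, 5)

25(x² + 16x) -144y² = -5200
Complete the square: 25(x + 8)² -144y² = -5200 + 1600 + 0 = -3600
Divide by -3600: y²/25 - (x + 8)²/144 = 1
Hyperbola, center (-8, 0), transverse axis vertical; a² = 25, b² = 144.
a = 5. Vertices at (h, k ± a).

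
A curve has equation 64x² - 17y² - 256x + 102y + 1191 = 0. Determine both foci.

Group: 64(x² - 4x) -17(y² - 6y) = -1191
Complete the square in x and y: 64(x - 2)² -17(y - 3)² = -1191 + 256 - 153 = -1088
Dividing both sides by -1088: (y - 3)²/64 - (x - 2)²/17 = 1
Hyperbola, center (2, 3), transverse axis vertical; a² = 64, b² = 17.
c² = a² + b² = 64 + 17 = 81, so c = 9.
Foci lie on the vertical axis through the center: (h, k ± c).

(2, -6) and (2, 12)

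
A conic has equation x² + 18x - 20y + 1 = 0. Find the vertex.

(-9, -4)

Only x is squared. Complete the square in x: (x + 9)² = 20(y + 4).
Vertex (-9, -4); 4p = 20 so p = 5. Opens up.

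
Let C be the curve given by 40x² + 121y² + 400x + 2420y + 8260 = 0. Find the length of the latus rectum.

Rearranging, 40(x² + 10x) + 121(y² + 20y) = -8260.
Complete the square in x and y: 40(x + 5)² + 121(y + 10)² = -8260 + 1000 + 12100 = 4840
Dividing both sides by 4840: (x + 5)²/121 + (y + 10)²/40 = 1
Ellipse, center (-5, -10), major axis horizontal; a² = 121, b² = 40.
Latus rectum length = 2b²/a = 2·40/11 = 80/11.

80/11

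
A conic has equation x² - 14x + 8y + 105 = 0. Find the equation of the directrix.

y = -5

Only x is squared. Complete the square in x: (x - 7)² = -8(y + 7).
Vertex (7, -7); 4p = -8 so p = -2. Opens down.
Directrix is the horizontal line y = k − p = -7 − (-2) = -5.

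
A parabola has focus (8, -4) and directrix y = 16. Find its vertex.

The vertex is the midpoint between the focus and the directrix along the axis of symmetry.
Axis is vertical (directrix is horizontal). Vertex y-coordinate = (-4 + 16)/2 = 6; x-coordinate = 8.

(8, 6)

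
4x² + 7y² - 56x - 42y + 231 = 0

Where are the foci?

(7 - √3, 3) and (7 + √3, 3)

Collect terms: 4(x² - 14x) + 7(y² - 6y) = -231
Completing the square gives 4(x - 7)² + 7(y - 3)² = -231 + 196 + 63 = 28.
Dividing both sides by 28: (x - 7)²/7 + (y - 3)²/4 = 1
Ellipse, center (7, 3), major axis horizontal; a² = 7, b² = 4.
c² = a² - b² = 7 - 4 = 3, so c = √3.
Foci lie on the horizontal axis through the center: (h ± c, k).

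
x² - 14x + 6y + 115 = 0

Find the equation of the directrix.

y = -19/2

Only x is squared. Complete the square in x: (x - 7)² = -6(y + 11).
Vertex (7, -11); 4p = -6 so p = -3/2. Opens down.
Directrix is the horizontal line y = k − p = -11 − (-3/2) = -19/2.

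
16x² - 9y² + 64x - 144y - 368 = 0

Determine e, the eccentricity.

Rearranging, 16(x² + 4x) -9(y² + 16y) = 368.
Completing the square gives 16(x + 2)² -9(y + 8)² = 368 + 64 - 576 = -144.
Divide through by -144 to get (y + 8)²/16 - (x + 2)²/9 = 1.
Hyperbola, center (-2, -8), transverse axis vertical; a² = 16, b² = 9.
c² = a² + b² = 25, so c = 5.
e = c/a = 5/4.

e = 5/4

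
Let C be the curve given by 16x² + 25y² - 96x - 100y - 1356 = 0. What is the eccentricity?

Group: 16(x² - 6x) + 25(y² - 4y) = 1356
Complete the square in x and y: 16(x - 3)² + 25(y - 2)² = 1356 + 144 + 100 = 1600
Divide by 1600: (x - 3)²/100 + (y - 2)²/64 = 1
Ellipse, center (3, 2), major axis horizontal; a² = 100, b² = 64.
c² = a² - b² = 36, so c = 6.
e = c/a = 6/10 = 3/5.

e = 3/5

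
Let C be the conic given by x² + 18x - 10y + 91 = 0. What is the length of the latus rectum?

10

Only x is squared. Complete the square in x: (x + 9)² = 10(y - 1).
Vertex (-9, 1); 4p = 10 so p = 5/2. Opens up.
Latus rectum length = |4p| = 10.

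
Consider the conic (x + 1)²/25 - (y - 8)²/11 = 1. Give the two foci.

(-7, 8) and (5, 8)

Center (-1, 8). The positive term is the x-term, so the transverse axis is horizontal; a² = 25, b² = 11.
c² = a² + b² = 25 + 11 = 36, so c = 6.
Foci lie on the horizontal axis through the center: (h ± c, k).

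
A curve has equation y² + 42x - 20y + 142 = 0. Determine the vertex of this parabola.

Only y is squared. Complete the square in y: (y - 10)² = -42(x + 1).
Vertex (-1, 10); 4p = -42 so p = -21/2. Opens left.

(-1, 10)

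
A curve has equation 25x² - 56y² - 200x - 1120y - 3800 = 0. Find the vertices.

(4, -15) and (4, -5)

Group: 25(x² - 8x) -56(y² + 20y) = 3800
Completing the square gives 25(x - 4)² -56(y + 10)² = 3800 + 400 - 5600 = -1400.
Dividing both sides by -1400: (y + 10)²/25 - (x - 4)²/56 = 1
Hyperbola, center (4, -10), transverse axis vertical; a² = 25, b² = 56.
a = 5. Vertices at (h, k ± a).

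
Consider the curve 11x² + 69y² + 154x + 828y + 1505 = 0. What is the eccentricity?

Rearranging, 11(x² + 14x) + 69(y² + 12y) = -1505.
11(x + 7)² + 69(y + 6)² = -1505 + 539 + 2484 = 1518
Divide by 1518: (x + 7)²/138 + (y + 6)²/22 = 1
Ellipse, center (-7, -6), major axis horizontal; a² = 138, b² = 22.
c² = a² - b² = 116, so c = 2√29.
e = c/a = 2√29/√138 = √4002/69.

e = √4002/69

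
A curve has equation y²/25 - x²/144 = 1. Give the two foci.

Center (0, 0). The positive term is the y-term, so the transverse axis is vertical; a² = 25, b² = 144.
c² = a² + b² = 25 + 144 = 169, so c = 13.
Foci lie on the vertical axis through the center: (h, k ± c).

(0, -13) and (0, 13)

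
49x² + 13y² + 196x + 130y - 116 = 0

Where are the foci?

Group: 49(x² + 4x) + 13(y² + 10y) = 116
Complete the square in x and y: 49(x + 2)² + 13(y + 5)² = 116 + 196 + 325 = 637
Divide through by 637 to get (x + 2)²/13 + (y + 5)²/49 = 1.
Ellipse, center (-2, -5), major axis vertical; a² = 49, b² = 13.
c² = a² - b² = 49 - 13 = 36, so c = 6.
Foci lie on the vertical axis through the center: (h, k ± c).

(-2, -11) and (-2, 1)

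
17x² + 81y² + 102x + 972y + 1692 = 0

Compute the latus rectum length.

Rearranging, 17(x² + 6x) + 81(y² + 12y) = -1692.
Complete the square: 17(x + 3)² + 81(y + 6)² = -1692 + 153 + 2916 = 1377
Dividing both sides by 1377: (x + 3)²/81 + (y + 6)²/17 = 1
Ellipse, center (-3, -6), major axis horizontal; a² = 81, b² = 17.
Latus rectum length = 2b²/a = 2·17/9 = 34/9.

34/9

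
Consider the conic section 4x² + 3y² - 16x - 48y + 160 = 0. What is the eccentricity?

e = 1/2

Group the x- and y-terms: 4(x² - 4x) + 3(y² - 16y) = -160
Complete the square in x and y: 4(x - 2)² + 3(y - 8)² = -160 + 16 + 192 = 48
Divide by 48: (x - 2)²/12 + (y - 8)²/16 = 1
Ellipse, center (2, 8), major axis vertical; a² = 16, b² = 12.
c² = a² - b² = 4, so c = 2.
e = c/a = 2/4 = 1/2.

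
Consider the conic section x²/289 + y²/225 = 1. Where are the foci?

Center (0, 0). The larger denominator 289 sits under the x-term, so the major axis is horizontal; a² = 289, b² = 225.
c² = a² - b² = 289 - 225 = 64, so c = 8.
Foci lie on the horizontal axis through the center: (h ± c, k).

(-8, 0) and (8, 0)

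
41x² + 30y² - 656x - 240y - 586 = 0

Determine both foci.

Group the x- and y-terms: 41(x² - 16x) + 30(y² - 8y) = 586
Complete the square: 41(x - 8)² + 30(y - 4)² = 586 + 2624 + 480 = 3690
Divide through by 3690 to get (x - 8)²/90 + (y - 4)²/123 = 1.
Ellipse, center (8, 4), major axis vertical; a² = 123, b² = 90.
c² = a² - b² = 123 - 90 = 33, so c = √33.
Foci lie on the vertical axis through the center: (h, k ± c).

(8, 4 - √33) and (8, 4 + √33)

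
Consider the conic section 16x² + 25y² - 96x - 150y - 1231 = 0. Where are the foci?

Collect terms: 16(x² - 6x) + 25(y² - 6y) = 1231
Complete the square in x and y: 16(x - 3)² + 25(y - 3)² = 1231 + 144 + 225 = 1600
Divide by 1600: (x - 3)²/100 + (y - 3)²/64 = 1
Ellipse, center (3, 3), major axis horizontal; a² = 100, b² = 64.
c² = a² - b² = 100 - 64 = 36, so c = 6.
Foci lie on the horizontal axis through the center: (h ± c, k).

(-3, 3) and (9, 3)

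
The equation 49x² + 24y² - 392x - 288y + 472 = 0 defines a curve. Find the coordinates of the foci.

(4, 1) and (4, 11)

49(x² - 8x) + 24(y² - 12y) = -472
49(x - 4)² + 24(y - 6)² = -472 + 784 + 864 = 1176
Divide through by 1176 to get (x - 4)²/24 + (y - 6)²/49 = 1.
Ellipse, center (4, 6), major axis vertical; a² = 49, b² = 24.
c² = a² - b² = 49 - 24 = 25, so c = 5.
Foci lie on the vertical axis through the center: (h, k ± c).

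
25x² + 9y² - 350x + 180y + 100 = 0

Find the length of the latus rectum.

54/5

Collect terms: 25(x² - 14x) + 9(y² + 20y) = -100
Completing the square gives 25(x - 7)² + 9(y + 10)² = -100 + 1225 + 900 = 2025.
Divide through by 2025 to get (x - 7)²/81 + (y + 10)²/225 = 1.
Ellipse, center (7, -10), major axis vertical; a² = 225, b² = 81.
Latus rectum length = 2b²/a = 2·81/15 = 54/5.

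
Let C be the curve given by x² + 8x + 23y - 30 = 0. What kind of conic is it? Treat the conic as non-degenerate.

parabola

No xy term. Coefficients of x² and y² are A = 1, C = 0.
Exactly one squared variable ⇒ parabola.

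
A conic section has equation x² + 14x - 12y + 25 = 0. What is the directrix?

y = -5

Only x is squared. Complete the square in x: (x + 7)² = 12(y + 2).
Vertex (-7, -2); 4p = 12 so p = 3. Opens up.
Directrix is the horizontal line y = k − p = -2 − (3) = -5.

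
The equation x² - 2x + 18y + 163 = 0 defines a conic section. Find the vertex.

(1, -9)

Only x is squared. Complete the square in x: (x - 1)² = -18(y + 9).
Vertex (1, -9); 4p = -18 so p = -9/2. Opens down.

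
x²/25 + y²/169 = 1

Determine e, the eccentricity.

e = 12/13

Center (0, 0). The larger denominator 169 sits under the y-term, so the major axis is vertical; a² = 169, b² = 25.
c² = a² - b² = 144, so c = 12.
e = c/a = 12/13.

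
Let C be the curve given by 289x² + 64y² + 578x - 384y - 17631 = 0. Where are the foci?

(-1, -12) and (-1, 18)

Group the x- and y-terms: 289(x² + 2x) + 64(y² - 6y) = 17631
Complete the square: 289(x + 1)² + 64(y - 3)² = 17631 + 289 + 576 = 18496
Dividing both sides by 18496: (x + 1)²/64 + (y - 3)²/289 = 1
Ellipse, center (-1, 3), major axis vertical; a² = 289, b² = 64.
c² = a² - b² = 289 - 64 = 225, so c = 15.
Foci lie on the vertical axis through the center: (h, k ± c).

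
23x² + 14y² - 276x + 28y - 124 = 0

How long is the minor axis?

Rearranging, 23(x² - 12x) + 14(y² + 2y) = 124.
Completing the square gives 23(x - 6)² + 14(y + 1)² = 124 + 828 + 14 = 966.
Divide through by 966 to get (x - 6)²/42 + (y + 1)²/69 = 1.
Ellipse, center (6, -1), major axis vertical; a² = 69, b² = 42.
b² = 42 so b = √42; the minor axis has length 2b = 2√42.

2√42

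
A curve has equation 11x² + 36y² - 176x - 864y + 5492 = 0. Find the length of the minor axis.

2√11

11(x² - 16x) + 36(y² - 24y) = -5492
Complete the square: 11(x - 8)² + 36(y - 12)² = -5492 + 704 + 5184 = 396
Divide by 396: (x - 8)²/36 + (y - 12)²/11 = 1
Ellipse, center (8, 12), major axis horizontal; a² = 36, b² = 11.
b² = 11 so b = √11; the minor axis has length 2b = 2√11.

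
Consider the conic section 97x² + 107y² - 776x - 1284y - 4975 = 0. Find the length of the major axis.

Group: 97(x² - 8x) + 107(y² - 12y) = 4975
Complete the square: 97(x - 4)² + 107(y - 6)² = 4975 + 1552 + 3852 = 10379
Divide by 10379: (x - 4)²/107 + (y - 6)²/97 = 1
Ellipse, center (4, 6), major axis horizontal; a² = 107, b² = 97.
a² = 107 so a = √107; the major axis has length 2a = 2√107.

2√107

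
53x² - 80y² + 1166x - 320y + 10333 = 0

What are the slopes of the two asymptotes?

√265/20 and -√265/20

Group: 53(x² + 22x) -80(y² + 4y) = -10333
Complete the square in x and y: 53(x + 11)² -80(y + 2)² = -10333 + 6413 - 320 = -4240
Divide through by -4240 to get (y + 2)²/53 - (x + 11)²/80 = 1.
Hyperbola, center (-11, -2), transverse axis vertical; a² = 53, b² = 80.
For a vertical hyperbola the asymptotes have slope ±a/b.
Here that is ±√53/4√5 = ±√265/20.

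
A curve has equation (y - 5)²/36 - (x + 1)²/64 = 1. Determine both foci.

Center (-1, 5). The positive term is the y-term, so the transverse axis is vertical; a² = 36, b² = 64.
c² = a² + b² = 36 + 64 = 100, so c = 10.
Foci lie on the vertical axis through the center: (h, k ± c).

(-1, -5) and (-1, 15)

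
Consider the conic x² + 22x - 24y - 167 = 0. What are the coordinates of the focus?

Only x is squared. Complete the square in x: (x + 11)² = 24(y + 12).
Vertex (-11, -12); 4p = 24 so p = 6. Opens up.
Focus is p units from the vertex along the axis: (h, k + p).

(-11, -6)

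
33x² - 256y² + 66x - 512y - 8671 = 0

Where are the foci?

(-18, -1) and (16, -1)

Group the x- and y-terms: 33(x² + 2x) -256(y² + 2y) = 8671
Completing the square gives 33(x + 1)² -256(y + 1)² = 8671 + 33 - 256 = 8448.
Divide by 8448: (x + 1)²/256 - (y + 1)²/33 = 1
Hyperbola, center (-1, -1), transverse axis horizontal; a² = 256, b² = 33.
c² = a² + b² = 256 + 33 = 289, so c = 17.
Foci lie on the horizontal axis through the center: (h ± c, k).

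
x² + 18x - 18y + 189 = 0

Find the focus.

Only x is squared. Complete the square in x: (x + 9)² = 18(y - 6).
Vertex (-9, 6); 4p = 18 so p = 9/2. Opens up.
Focus is p units from the vertex along the axis: (h, k + p).

(-9, 21/2)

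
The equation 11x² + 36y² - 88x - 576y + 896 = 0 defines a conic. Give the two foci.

(-6, 8) and (14, 8)

Group the x- and y-terms: 11(x² - 8x) + 36(y² - 16y) = -896
11(x - 4)² + 36(y - 8)² = -896 + 176 + 2304 = 1584
Divide through by 1584 to get (x - 4)²/144 + (y - 8)²/44 = 1.
Ellipse, center (4, 8), major axis horizontal; a² = 144, b² = 44.
c² = a² - b² = 144 - 44 = 100, so c = 10.
Foci lie on the horizontal axis through the center: (h ± c, k).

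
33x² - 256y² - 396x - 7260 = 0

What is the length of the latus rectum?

33/8

Rearranging, 33(x² - 12x) -256y² = 7260.
33(x - 6)² -256y² = 7260 + 1188 + 0 = 8448
Divide through by 8448 to get (x - 6)²/256 - y²/33 = 1.
Hyperbola, center (6, 0), transverse axis horizontal; a² = 256, b² = 33.
Latus rectum length = 2b²/a = 2·33/16 = 33/8.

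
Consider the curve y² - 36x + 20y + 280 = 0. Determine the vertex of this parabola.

Only y is squared. Complete the square in y: (y + 10)² = 36(x - 5).
Vertex (5, -10); 4p = 36 so p = 9. Opens right.

(5, -10)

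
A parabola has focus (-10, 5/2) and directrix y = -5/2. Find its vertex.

The vertex is the midpoint between the focus and the directrix along the axis of symmetry.
Axis is vertical (directrix is horizontal). Vertex y-coordinate = (5/2 + (-5/2))/2 = 0; x-coordinate = -10.

(-10, 0)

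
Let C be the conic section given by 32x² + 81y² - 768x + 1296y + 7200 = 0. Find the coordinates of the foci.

(5, -8) and (19, -8)

Collect terms: 32(x² - 24x) + 81(y² + 16y) = -7200
Complete the square: 32(x - 12)² + 81(y + 8)² = -7200 + 4608 + 5184 = 2592
Divide by 2592: (x - 12)²/81 + (y + 8)²/32 = 1
Ellipse, center (12, -8), major axis horizontal; a² = 81, b² = 32.
c² = a² - b² = 81 - 32 = 49, so c = 7.
Foci lie on the horizontal axis through the center: (h ± c, k).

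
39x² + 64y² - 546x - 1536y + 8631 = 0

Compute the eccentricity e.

Group: 39(x² - 14x) + 64(y² - 24y) = -8631
39(x - 7)² + 64(y - 12)² = -8631 + 1911 + 9216 = 2496
Divide through by 2496 to get (x - 7)²/64 + (y - 12)²/39 = 1.
Ellipse, center (7, 12), major axis horizontal; a² = 64, b² = 39.
c² = a² - b² = 25, so c = 5.
e = c/a = 5/8.

e = 5/8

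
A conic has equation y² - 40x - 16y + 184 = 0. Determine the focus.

Only y is squared. Complete the square in y: (y - 8)² = 40(x - 3).
Vertex (3, 8); 4p = 40 so p = 10. Opens right.
Focus is p units from the vertex along the axis: (h + p, k).

(13, 8)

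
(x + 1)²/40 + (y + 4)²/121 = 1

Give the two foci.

Center (-1, -4). The larger denominator 121 sits under the y-term, so the major axis is vertical; a² = 121, b² = 40.
c² = a² - b² = 121 - 40 = 81, so c = 9.
Foci lie on the vertical axis through the center: (h, k ± c).

(-1, -13) and (-1, 5)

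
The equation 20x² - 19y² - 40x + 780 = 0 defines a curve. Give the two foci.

(1, 0 - √78) and (1, 0 + √78)

Group: 20(x² - 2x) -19y² = -780
20(x - 1)² -19y² = -780 + 20 + 0 = -760
Dividing both sides by -760: y²/40 - (x - 1)²/38 = 1
Hyperbola, center (1, 0), transverse axis vertical; a² = 40, b² = 38.
c² = a² + b² = 40 + 38 = 78, so c = √78.
Foci lie on the vertical axis through the center: (h, k ± c).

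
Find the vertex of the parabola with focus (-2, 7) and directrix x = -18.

The vertex is the midpoint between the focus and the directrix along the axis of symmetry.
Axis is horizontal (directrix is vertical). Vertex x-coordinate = (-2 + (-18))/2 = -10; y-coordinate = 7.

(-10, 7)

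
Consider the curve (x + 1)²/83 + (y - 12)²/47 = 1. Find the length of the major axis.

2√83

Center (-1, 12). The larger denominator 83 sits under the x-term, so the major axis is horizontal; a² = 83, b² = 47.
a² = 83 so a = √83; the major axis has length 2a = 2√83.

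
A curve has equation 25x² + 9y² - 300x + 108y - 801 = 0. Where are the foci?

(6, -18) and (6, 6)

Group: 25(x² - 12x) + 9(y² + 12y) = 801
Completing the square gives 25(x - 6)² + 9(y + 6)² = 801 + 900 + 324 = 2025.
Divide by 2025: (x - 6)²/81 + (y + 6)²/225 = 1
Ellipse, center (6, -6), major axis vertical; a² = 225, b² = 81.
c² = a² - b² = 225 - 81 = 144, so c = 12.
Foci lie on the vertical axis through the center: (h, k ± c).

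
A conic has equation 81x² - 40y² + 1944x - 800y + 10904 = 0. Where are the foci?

(-12, -21) and (-12, 1)

81(x² + 24x) -40(y² + 20y) = -10904
Complete the square: 81(x + 12)² -40(y + 10)² = -10904 + 11664 - 4000 = -3240
Dividing both sides by -3240: (y + 10)²/81 - (x + 12)²/40 = 1
Hyperbola, center (-12, -10), transverse axis vertical; a² = 81, b² = 40.
c² = a² + b² = 81 + 40 = 121, so c = 11.
Foci lie on the vertical axis through the center: (h, k ± c).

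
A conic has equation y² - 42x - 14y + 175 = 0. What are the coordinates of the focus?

(27/2, 7)

Only y is squared. Complete the square in y: (y - 7)² = 42(x - 3).
Vertex (3, 7); 4p = 42 so p = 21/2. Opens right.
Focus is p units from the vertex along the axis: (h + p, k).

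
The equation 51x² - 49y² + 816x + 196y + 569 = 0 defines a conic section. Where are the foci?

(-18, 2) and (2, 2)

Collect terms: 51(x² + 16x) -49(y² - 4y) = -569
Complete the square in x and y: 51(x + 8)² -49(y - 2)² = -569 + 3264 - 196 = 2499
Divide through by 2499 to get (x + 8)²/49 - (y - 2)²/51 = 1.
Hyperbola, center (-8, 2), transverse axis horizontal; a² = 49, b² = 51.
c² = a² + b² = 49 + 51 = 100, so c = 10.
Foci lie on the horizontal axis through the center: (h ± c, k).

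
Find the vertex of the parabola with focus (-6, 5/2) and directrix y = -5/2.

The vertex is the midpoint between the focus and the directrix along the axis of symmetry.
Axis is vertical (directrix is horizontal). Vertex y-coordinate = (5/2 + (-5/2))/2 = 0; x-coordinate = -6.

(-6, 0)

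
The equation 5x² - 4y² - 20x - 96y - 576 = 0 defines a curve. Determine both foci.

(-1, -12) and (5, -12)

5(x² - 4x) -4(y² + 24y) = 576
Complete the square in x and y: 5(x - 2)² -4(y + 12)² = 576 + 20 - 576 = 20
Divide through by 20 to get (x - 2)²/4 - (y + 12)²/5 = 1.
Hyperbola, center (2, -12), transverse axis horizontal; a² = 4, b² = 5.
c² = a² + b² = 4 + 5 = 9, so c = 3.
Foci lie on the horizontal axis through the center: (h ± c, k).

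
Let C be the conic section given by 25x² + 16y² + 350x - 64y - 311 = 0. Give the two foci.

25(x² + 14x) + 16(y² - 4y) = 311
25(x + 7)² + 16(y - 2)² = 311 + 1225 + 64 = 1600
Divide through by 1600 to get (x + 7)²/64 + (y - 2)²/100 = 1.
Ellipse, center (-7, 2), major axis vertical; a² = 100, b² = 64.
c² = a² - b² = 100 - 64 = 36, so c = 6.
Foci lie on the vertical axis through the center: (h, k ± c).

(-7, -4) and (-7, 8)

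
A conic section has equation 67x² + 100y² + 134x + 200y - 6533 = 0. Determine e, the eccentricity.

67(x² + 2x) + 100(y² + 2y) = 6533
Complete the square: 67(x + 1)² + 100(y + 1)² = 6533 + 67 + 100 = 6700
Divide through by 6700 to get (x + 1)²/100 + (y + 1)²/67 = 1.
Ellipse, center (-1, -1), major axis horizontal; a² = 100, b² = 67.
c² = a² - b² = 33, so c = √33.
e = c/a = √33/10.

e = √33/10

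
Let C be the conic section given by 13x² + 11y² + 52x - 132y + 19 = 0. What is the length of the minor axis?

13(x² + 4x) + 11(y² - 12y) = -19
Complete the square in x and y: 13(x + 2)² + 11(y - 6)² = -19 + 52 + 396 = 429
Dividing both sides by 429: (x + 2)²/33 + (y - 6)²/39 = 1
Ellipse, center (-2, 6), major axis vertical; a² = 39, b² = 33.
b² = 33 so b = √33; the minor axis has length 2b = 2√33.

2√33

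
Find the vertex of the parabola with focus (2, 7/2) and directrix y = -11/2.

(2, -1)

The vertex is the midpoint between the focus and the directrix along the axis of symmetry.
Axis is vertical (directrix is horizontal). Vertex y-coordinate = (7/2 + (-11/2))/2 = -1; x-coordinate = 2.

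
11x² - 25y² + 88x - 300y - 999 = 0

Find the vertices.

Group the x- and y-terms: 11(x² + 8x) -25(y² + 12y) = 999
Complete the square in x and y: 11(x + 4)² -25(y + 6)² = 999 + 176 - 900 = 275
Divide by 275: (x + 4)²/25 - (y + 6)²/11 = 1
Hyperbola, center (-4, -6), transverse axis horizontal; a² = 25, b² = 11.
a = 5. Vertices at (h ± a, k).

(-9, -6) and (1, -6)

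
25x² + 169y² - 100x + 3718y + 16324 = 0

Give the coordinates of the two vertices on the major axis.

Group the x- and y-terms: 25(x² - 4x) + 169(y² + 22y) = -16324
Completing the square gives 25(x - 2)² + 169(y + 11)² = -16324 + 100 + 20449 = 4225.
Divide by 4225: (x - 2)²/169 + (y + 11)²/25 = 1
Ellipse, center (2, -11), major axis horizontal; a² = 169, b² = 25.
a = 13. Vertices at (h ± a, k).

(-11, -11) and (15, -11)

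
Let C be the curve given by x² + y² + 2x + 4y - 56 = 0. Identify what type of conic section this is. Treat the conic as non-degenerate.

No xy term. Coefficients of x² and y² are A = 1, C = 1.
A = C (same sign) ⇒ circle.

circle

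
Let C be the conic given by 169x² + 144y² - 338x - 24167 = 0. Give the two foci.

(1, -5) and (1, 5)

Rearranging, 169(x² - 2x) + 144y² = 24167.
Completing the square gives 169(x - 1)² + 144y² = 24167 + 169 + 0 = 24336.
Dividing both sides by 24336: (x - 1)²/144 + y²/169 = 1
Ellipse, center (1, 0), major axis vertical; a² = 169, b² = 144.
c² = a² - b² = 169 - 144 = 25, so c = 5.
Foci lie on the vertical axis through the center: (h, k ± c).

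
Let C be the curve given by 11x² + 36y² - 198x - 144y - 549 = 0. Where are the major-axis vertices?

(-3, 2) and (21, 2)

Group: 11(x² - 18x) + 36(y² - 4y) = 549
Completing the square gives 11(x - 9)² + 36(y - 2)² = 549 + 891 + 144 = 1584.
Divide through by 1584 to get (x - 9)²/144 + (y - 2)²/44 = 1.
Ellipse, center (9, 2), major axis horizontal; a² = 144, b² = 44.
a = 12. Vertices at (h ± a, k).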